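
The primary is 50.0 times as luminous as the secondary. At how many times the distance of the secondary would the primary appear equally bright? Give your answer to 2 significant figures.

Equal flux requires L_p/d_p² = L_s/d_s², so d_p/d_s = √(L_p/L_s)
= √(50.0) = 7.071.

7.1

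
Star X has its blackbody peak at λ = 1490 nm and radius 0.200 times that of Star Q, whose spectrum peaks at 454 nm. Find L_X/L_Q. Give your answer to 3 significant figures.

Wien's law gives T ∝ 1/λ_max, so T_X/T_Q = λ_Q/λ_X = 454/1490 = 0.3047.
Then L ∝ R²T⁴ gives L_X/L_Q = (0.200)² × (0.3047)⁴ = 0.04000 × 0.008619 = 3.448×10^-4.

3.45×10^-4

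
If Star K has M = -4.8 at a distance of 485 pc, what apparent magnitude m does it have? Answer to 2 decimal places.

m = M + 5 log₁₀(d/10 pc) = -4.8 + 5 log₁₀(485/10)
  = -4.8 + 5 × 1.686 = -4.8 + 8.43 = 3.63.

3.63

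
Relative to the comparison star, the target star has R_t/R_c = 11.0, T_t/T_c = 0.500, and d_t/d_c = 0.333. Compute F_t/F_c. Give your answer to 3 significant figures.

68.2

L_t/L_c = (R_t/R_c)²(T_t/T_c)⁴ = (11.0)² × (0.500)⁴ = 7.562.
F_t/F_c = (L_t/L_c)/(d_t/d_c)² = 7.562 / (0.333)² = 68.20.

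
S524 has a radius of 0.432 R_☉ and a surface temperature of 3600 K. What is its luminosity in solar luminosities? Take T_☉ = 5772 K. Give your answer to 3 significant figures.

0.0282 solar luminosities

L/L_☉ = (R/R_☉)² (T/T_☉)⁴ = (0.432)² × (3600/5772)⁴
       = 0.1866 × (0.6237)⁴ = 0.1866 × 0.1513 = 0.02824.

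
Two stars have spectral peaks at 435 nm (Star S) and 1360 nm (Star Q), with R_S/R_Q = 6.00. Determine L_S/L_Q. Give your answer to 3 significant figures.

3.44×10^3

Wien's law gives T ∝ 1/λ_max, so T_S/T_Q = λ_Q/λ_S = 1360/435 = 3.126.
Then L ∝ R²T⁴ gives L_S/L_Q = (6.00)² × (3.126)⁴ = 36.00 × 95.54 = 3440.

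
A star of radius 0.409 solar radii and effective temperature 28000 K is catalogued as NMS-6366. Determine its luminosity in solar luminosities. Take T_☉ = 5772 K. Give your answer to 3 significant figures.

92.6 solar luminosities

L/L_☉ = (R/R_☉)² (T/T_☉)⁴ = (0.409)² × (28000/5772)⁴
       = 0.1673 × (4.851)⁴ = 0.1673 × 553.8 = 92.63.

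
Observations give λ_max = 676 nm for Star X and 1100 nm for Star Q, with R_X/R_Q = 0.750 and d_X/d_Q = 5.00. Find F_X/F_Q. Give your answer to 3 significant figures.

0.158

Wien's law: T_X/T_Q = λ_Q/λ_X = 1100/676 = 1.627.
L_X/L_Q = (R_X/R_Q)²(T_X/T_Q)⁴ = (0.750)²(1.627)⁴ = 3.944.
F_X/F_Q = (L_X/L_Q)/(d_X/d_Q)² = 3.944/(5.00)² = 0.1577.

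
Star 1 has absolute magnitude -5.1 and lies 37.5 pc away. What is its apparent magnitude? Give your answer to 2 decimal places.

m = M + 5 log₁₀(d/10 pc) = -5.1 + 5 log₁₀(37.5/10)
  = -5.1 + 5 × 0.574 = -5.1 + 2.87 = -2.23.

-2.23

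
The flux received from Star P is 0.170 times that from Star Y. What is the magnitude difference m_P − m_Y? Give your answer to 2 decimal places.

1.92

m_P − m_Y = −2.5 log₁₀(F_P/F_Y) = −2.5 log₁₀(0.170) = −2.5 × (-0.770) = 1.924.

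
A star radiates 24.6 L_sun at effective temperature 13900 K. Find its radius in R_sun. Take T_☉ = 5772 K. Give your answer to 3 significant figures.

0.855 R_sun

R/R_☉ = √(L/L_☉) / (T/T_☉)² = √(24.6) / (2.408)²
       = 4.960 / 5.799 = 0.8552.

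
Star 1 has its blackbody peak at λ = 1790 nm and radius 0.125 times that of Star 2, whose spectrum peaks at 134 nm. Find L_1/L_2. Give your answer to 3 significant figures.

Wien's law gives T ∝ 1/λ_max, so T_1/T_2 = λ_2/λ_1 = 134/1790 = 0.07486.
Then L ∝ R²T⁴ gives L_1/L_2 = (0.125)² × (0.07486)⁴ = 0.01562 × 3.141×10^-5 = 4.907×10^-7.

4.91×10^-7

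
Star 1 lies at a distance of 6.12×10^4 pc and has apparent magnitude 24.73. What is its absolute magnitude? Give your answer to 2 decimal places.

5.80

M = m − 5 log₁₀(d/10 pc) = 24.73 − 5 log₁₀(6.12×10^4/10)
  = 24.73 − 5 × 3.787 = 24.73 − 18.93 = 5.80.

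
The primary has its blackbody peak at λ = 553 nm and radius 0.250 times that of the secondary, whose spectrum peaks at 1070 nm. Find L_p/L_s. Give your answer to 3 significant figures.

Wien's law gives T ∝ 1/λ_max, so T_p/T_s = λ_s/λ_p = 1070/553 = 1.935.
Then L ∝ R²T⁴ gives L_p/L_s = (0.250)² × (1.935)⁴ = 0.06250 × 14.02 = 0.8760.

0.876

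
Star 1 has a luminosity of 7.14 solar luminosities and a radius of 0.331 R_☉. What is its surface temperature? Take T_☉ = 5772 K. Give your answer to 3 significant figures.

T/T_☉ = (L/L_☉)^(1/4) / (R/R_☉)^(1/2)
T = 5772 × (7.14)^(1/4) / √(0.331) = 5772 × 1.635 / 0.5753 = 1.640×10^4 K.

1.64×10^4 K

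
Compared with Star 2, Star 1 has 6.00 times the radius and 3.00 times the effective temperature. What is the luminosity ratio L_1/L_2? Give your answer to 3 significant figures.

From the Stefan–Boltzmann law, L ∝ R²T⁴, so
L_1/L_2 = (R_1/R_2)² (T_1/T_2)⁴ = (6.00)² × (3.00)⁴ = 36.00 × 81.00 = 2916.

2.92×10^3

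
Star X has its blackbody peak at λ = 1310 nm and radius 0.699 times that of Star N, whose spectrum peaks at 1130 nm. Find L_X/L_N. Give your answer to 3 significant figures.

0.271

Wien's law gives T ∝ 1/λ_max, so T_X/T_N = λ_N/λ_X = 1130/1310 = 0.8626.
Then L ∝ R²T⁴ gives L_X/L_N = (0.699)² × (0.8626)⁴ = 0.4886 × 0.5536 = 0.2705.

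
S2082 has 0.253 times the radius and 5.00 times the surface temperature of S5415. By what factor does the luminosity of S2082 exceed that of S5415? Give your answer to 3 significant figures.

40.0

From the Stefan–Boltzmann law, L ∝ R²T⁴, so
L_S2082/L_S5415 = (R_S2082/R_S5415)² (T_S2082/T_S5415)⁴ = (0.253)² × (5.00)⁴ = 0.06401 × 625.0 = 40.01.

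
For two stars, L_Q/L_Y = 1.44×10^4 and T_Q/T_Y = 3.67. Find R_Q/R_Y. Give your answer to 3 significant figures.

L ∝ R²T⁴ gives R ∝ √L / T², so
R_Q/R_Y = √(1.44×10^4) / (3.67)² = 120.0 / 13.47 = 8.909.

8.91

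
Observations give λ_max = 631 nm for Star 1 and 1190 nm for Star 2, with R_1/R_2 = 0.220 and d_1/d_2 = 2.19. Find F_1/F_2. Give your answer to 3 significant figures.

Wien's law: T_1/T_2 = λ_2/λ_1 = 1190/631 = 1.886.
L_1/L_2 = (R_1/R_2)²(T_1/T_2)⁴ = (0.220)²(1.886)⁴ = 0.6122.
F_1/F_2 = (L_1/L_2)/(d_1/d_2)² = 0.6122/(2.19)² = 0.1277.

0.128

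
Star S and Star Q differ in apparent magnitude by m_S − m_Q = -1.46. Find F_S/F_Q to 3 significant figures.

3.84

F_S/F_Q = 10^(−(m_S − m_Q)/2.5) = 10^(1.46/2.5) = 10^0.584 = 3.837.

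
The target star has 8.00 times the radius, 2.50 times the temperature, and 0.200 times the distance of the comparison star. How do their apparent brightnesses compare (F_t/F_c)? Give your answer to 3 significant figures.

6.25×10^4

L_t/L_c = (R_t/R_c)²(T_t/T_c)⁴ = (8.00)² × (2.50)⁴ = 2500.
F_t/F_c = (L_t/L_c)/(d_t/d_c)² = 2500 / (0.200)² = 6.250×10^4.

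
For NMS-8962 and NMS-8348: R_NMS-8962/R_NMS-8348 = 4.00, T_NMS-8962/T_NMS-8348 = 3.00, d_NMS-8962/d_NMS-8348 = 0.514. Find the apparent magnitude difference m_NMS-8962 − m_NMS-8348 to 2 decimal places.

-9.23

L_NMS-8962/L_NMS-8348 = (4.00)²(3.00)⁴ = 1296.
F_NMS-8962/F_NMS-8348 = (L_NMS-8962/L_NMS-8348)/(d_NMS-8962/d_NMS-8348)² = 1296/0.2642 = 4905.
m_NMS-8962 − m_NMS-8348 = −2.5 log₁₀(4905) = -9.23.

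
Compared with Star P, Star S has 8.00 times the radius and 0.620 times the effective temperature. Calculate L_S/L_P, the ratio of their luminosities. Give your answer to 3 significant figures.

From the Stefan–Boltzmann law, L ∝ R²T⁴, so
L_S/L_P = (R_S/R_P)² (T_S/T_P)⁴ = (8.00)² × (0.620)⁴ = 64.00 × 0.1478 = 9.457.

9.46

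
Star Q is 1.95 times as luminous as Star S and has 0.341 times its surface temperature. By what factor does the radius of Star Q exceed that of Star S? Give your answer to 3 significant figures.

L ∝ R²T⁴ gives R ∝ √L / T², so
R_Q/R_S = √(1.95) / (0.341)² = 1.396 / 0.1163 = 12.01.

12.0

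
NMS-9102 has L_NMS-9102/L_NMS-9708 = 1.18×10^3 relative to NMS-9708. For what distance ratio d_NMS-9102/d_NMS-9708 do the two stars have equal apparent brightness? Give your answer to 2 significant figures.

34

Equal flux requires L_NMS-9102/d_NMS-9102² = L_NMS-9708/d_NMS-9708², so d_NMS-9102/d_NMS-9708 = √(L_NMS-9102/L_NMS-9708)
= √(1.18×10^3) = 34.35.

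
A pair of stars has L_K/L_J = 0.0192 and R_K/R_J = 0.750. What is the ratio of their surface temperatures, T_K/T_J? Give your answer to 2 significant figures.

L ∝ R²T⁴ gives T ∝ (L/R²)^(1/4), so
T_K/T_J = (0.0192 / 0.750²)^(1/4) = (0.03413)^(1/4) = 0.4298.

0.43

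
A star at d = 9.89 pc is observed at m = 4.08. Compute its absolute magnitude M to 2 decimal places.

M = m − 5 log₁₀(d/10 pc) = 4.08 − 5 log₁₀(9.89/10)
  = 4.08 − 5 × -0.005 = 4.08 − -0.02 = 4.10.

4.10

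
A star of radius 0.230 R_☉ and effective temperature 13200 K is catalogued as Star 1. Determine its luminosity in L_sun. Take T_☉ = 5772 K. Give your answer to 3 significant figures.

L/L_☉ = (R/R_☉)² (T/T_☉)⁴ = (0.230)² × (13200/5772)⁴
       = 0.05290 × (2.287)⁴ = 0.05290 × 27.35 = 1.447.

1.45 L_sun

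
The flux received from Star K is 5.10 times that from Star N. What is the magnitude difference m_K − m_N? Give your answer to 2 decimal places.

m_K − m_N = −2.5 log₁₀(F_K/F_N) = −2.5 log₁₀(5.10) = −2.5 × (0.708) = -1.769.

-1.77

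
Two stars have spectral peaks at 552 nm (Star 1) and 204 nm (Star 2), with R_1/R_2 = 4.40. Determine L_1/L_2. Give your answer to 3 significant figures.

0.361

Wien's law gives T ∝ 1/λ_max, so T_1/T_2 = λ_2/λ_1 = 204/552 = 0.3696.
Then L ∝ R²T⁴ gives L_1/L_2 = (4.40)² × (0.3696)⁴ = 19.36 × 0.01865 = 0.3611.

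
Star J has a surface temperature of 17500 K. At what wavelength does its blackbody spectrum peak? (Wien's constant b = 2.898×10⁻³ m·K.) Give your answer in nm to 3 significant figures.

λ_max = b/T = 2.898×10⁻³ / 17500 = 1.66×10^-7 m = 165.6 nm.

166 nm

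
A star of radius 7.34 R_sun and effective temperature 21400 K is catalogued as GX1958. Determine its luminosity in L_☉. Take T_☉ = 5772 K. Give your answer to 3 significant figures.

L/L_☉ = (R/R_☉)² (T/T_☉)⁴ = (7.34)² × (21400/5772)⁴
       = 53.88 × (3.708)⁴ = 53.88 × 189.0 = 1.018×10^4.

1.02×10^4 L_☉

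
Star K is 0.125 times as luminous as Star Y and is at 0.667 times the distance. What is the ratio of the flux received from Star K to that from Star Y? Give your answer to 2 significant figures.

0.28

F = L/(4πd²), so F_K/F_Y = (L_K/L_Y) / (d_K/d_Y)²
= 0.125 / (0.667)² = 0.125 / 0.4449 = 0.2810.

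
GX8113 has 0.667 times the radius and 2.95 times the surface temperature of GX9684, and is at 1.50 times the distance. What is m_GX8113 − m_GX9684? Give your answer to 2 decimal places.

L_GX8113/L_GX9684 = (0.667)²(2.95)⁴ = 33.69.
F_GX8113/F_GX9684 = (L_GX8113/L_GX9684)/(d_GX8113/d_GX9684)² = 33.69/2.250 = 14.97.
m_GX8113 − m_GX9684 = −2.5 log₁₀(14.97) = -2.94.

-2.94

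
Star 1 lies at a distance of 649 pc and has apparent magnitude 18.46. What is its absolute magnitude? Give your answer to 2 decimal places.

9.40

M = m − 5 log₁₀(d/10 pc) = 18.46 − 5 log₁₀(649/10)
  = 18.46 − 5 × 1.812 = 18.46 − 9.06 = 9.40.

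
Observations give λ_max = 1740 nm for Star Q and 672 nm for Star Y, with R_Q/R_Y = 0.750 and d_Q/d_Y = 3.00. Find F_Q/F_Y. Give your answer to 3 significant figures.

Wien's law: T_Q/T_Y = λ_Y/λ_Q = 672/1740 = 0.3862.
L_Q/L_Y = (R_Q/R_Y)²(T_Q/T_Y)⁴ = (0.750)²(0.3862)⁴ = 0.01251.
F_Q/F_Y = (L_Q/L_Y)/(d_Q/d_Y)² = 0.01251/(3.00)² = 0.001390.

0.00139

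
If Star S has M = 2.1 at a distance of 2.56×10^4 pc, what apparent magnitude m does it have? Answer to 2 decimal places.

m = M + 5 log₁₀(d/10 pc) = 2.1 + 5 log₁₀(2.56×10^4/10)
  = 2.1 + 5 × 3.408 = 2.1 + 17.04 = 19.14.

19.14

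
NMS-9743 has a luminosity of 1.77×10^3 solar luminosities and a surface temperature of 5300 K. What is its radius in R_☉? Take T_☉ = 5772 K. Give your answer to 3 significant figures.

R/R_☉ = √(L/L_☉) / (T/T_☉)² = √(1.77×10^3) / (0.9182)²
       = 42.07 / 0.8431 = 49.90.

49.9 R_☉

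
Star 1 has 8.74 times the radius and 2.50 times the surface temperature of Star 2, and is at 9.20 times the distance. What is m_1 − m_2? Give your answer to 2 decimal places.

L_1/L_2 = (8.74)²(2.50)⁴ = 2984.
F_1/F_2 = (L_1/L_2)/(d_1/d_2)² = 2984/84.64 = 35.25.
m_1 − m_2 = −2.5 log₁₀(35.25) = -3.87.

-3.87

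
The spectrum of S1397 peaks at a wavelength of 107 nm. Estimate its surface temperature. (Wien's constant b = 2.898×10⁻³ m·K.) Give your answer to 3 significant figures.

2.71×10^4 K

T = b/λ_max = 2.898×10⁻³ / (107×10⁻⁹) = 2.708×10^4 K.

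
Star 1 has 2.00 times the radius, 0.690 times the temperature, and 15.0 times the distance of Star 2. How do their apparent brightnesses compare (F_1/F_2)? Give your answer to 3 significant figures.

0.00403

L_1/L_2 = (R_1/R_2)²(T_1/T_2)⁴ = (2.00)² × (0.690)⁴ = 0.9067.
F_1/F_2 = (L_1/L_2)/(d_1/d_2)² = 0.9067 / (15.0)² = 0.004030.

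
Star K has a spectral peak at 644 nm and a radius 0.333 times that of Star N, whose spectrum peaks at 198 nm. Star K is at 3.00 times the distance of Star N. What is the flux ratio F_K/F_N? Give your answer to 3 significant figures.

1.10×10^-4

Wien's law: T_K/T_N = λ_N/λ_K = 198/644 = 0.3075.
L_K/L_N = (R_K/R_N)²(T_K/T_N)⁴ = (0.333)²(0.3075)⁴ = 9.908×10^-4.
F_K/F_N = (L_K/L_N)/(d_K/d_N)² = 9.908×10^-4/(3.00)² = 1.101×10^-4.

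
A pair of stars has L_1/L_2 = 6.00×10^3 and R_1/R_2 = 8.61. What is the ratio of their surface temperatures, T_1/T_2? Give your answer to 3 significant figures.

L ∝ R²T⁴ gives T ∝ (L/R²)^(1/4), so
T_1/T_2 = (6.00×10^3 / 8.61²)^(1/4) = (80.94)^(1/4) = 2.999.

3.00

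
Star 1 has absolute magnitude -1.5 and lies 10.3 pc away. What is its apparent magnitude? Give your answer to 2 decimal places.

-1.44

m = M + 5 log₁₀(d/10 pc) = -1.5 + 5 log₁₀(10.3/10)
  = -1.5 + 5 × 0.013 = -1.5 + 0.06 = -1.44.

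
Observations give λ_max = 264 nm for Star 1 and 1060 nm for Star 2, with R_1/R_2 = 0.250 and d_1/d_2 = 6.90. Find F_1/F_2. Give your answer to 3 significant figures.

0.341

Wien's law: T_1/T_2 = λ_2/λ_1 = 1060/264 = 4.015.
L_1/L_2 = (R_1/R_2)²(T_1/T_2)⁴ = (0.250)²(4.015)⁴ = 16.24.
F_1/F_2 = (L_1/L_2)/(d_1/d_2)² = 16.24/(6.90)² = 0.3412.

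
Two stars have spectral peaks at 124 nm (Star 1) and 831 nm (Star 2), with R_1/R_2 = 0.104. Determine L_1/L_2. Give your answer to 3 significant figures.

21.8

Wien's law gives T ∝ 1/λ_max, so T_1/T_2 = λ_2/λ_1 = 831/124 = 6.702.
Then L ∝ R²T⁴ gives L_1/L_2 = (0.104)² × (6.702)⁴ = 0.01082 × 2017 = 21.82.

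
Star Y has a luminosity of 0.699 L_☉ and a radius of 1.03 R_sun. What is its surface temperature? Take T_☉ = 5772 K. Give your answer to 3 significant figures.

5.20×10^3 K

T/T_☉ = (L/L_☉)^(1/4) / (R/R_☉)^(1/2)
T = 5772 × (0.699)^(1/4) / √(1.03) = 5772 × 0.9144 / 1.015 = 5200 K.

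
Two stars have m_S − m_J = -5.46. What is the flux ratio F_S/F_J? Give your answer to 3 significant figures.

153

F_S/F_J = 10^(−(m_S − m_J)/2.5) = 10^(5.46/2.5) = 10^2.184 = 152.8.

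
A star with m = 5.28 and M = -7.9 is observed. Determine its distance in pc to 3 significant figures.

4.33×10^3 pc

m − M = 5 log₁₀(d/10 pc)
5.28 − (-7.9) = 13.18 = 5 log₁₀(d/10)
d = 10 × 10^(13.18/5) = 10 × 10^2.636 = 4325 pc.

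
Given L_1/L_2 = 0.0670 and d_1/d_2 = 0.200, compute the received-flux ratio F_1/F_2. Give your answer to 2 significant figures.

F = L/(4πd²), so F_1/F_2 = (L_1/L_2) / (d_1/d_2)²
= 0.0670 / (0.200)² = 0.0670 / 0.04000 = 1.675.

1.7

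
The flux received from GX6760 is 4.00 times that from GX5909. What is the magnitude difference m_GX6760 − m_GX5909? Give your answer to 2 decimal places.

-1.51

m_GX6760 − m_GX5909 = −2.5 log₁₀(F_GX6760/F_GX5909) = −2.5 log₁₀(4.00) = −2.5 × (0.602) = -1.505.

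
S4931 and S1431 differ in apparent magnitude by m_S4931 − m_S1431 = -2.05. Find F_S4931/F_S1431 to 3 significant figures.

F_S4931/F_S1431 = 10^(−(m_S4931 − m_S1431)/2.5) = 10^(2.05/2.5) = 10^0.820 = 6.607.

6.61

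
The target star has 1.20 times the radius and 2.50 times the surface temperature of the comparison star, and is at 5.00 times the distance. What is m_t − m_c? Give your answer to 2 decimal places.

-0.88

L_t/L_c = (1.20)²(2.50)⁴ = 56.25.
F_t/F_c = (L_t/L_c)/(d_t/d_c)² = 56.25/25.00 = 2.250.
m_t − m_c = −2.5 log₁₀(2.250) = -0.88.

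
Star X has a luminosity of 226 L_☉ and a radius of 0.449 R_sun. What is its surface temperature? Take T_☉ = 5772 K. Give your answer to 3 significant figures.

T/T_☉ = (L/L_☉)^(1/4) / (R/R_☉)^(1/2)
T = 5772 × (226)^(1/4) / √(0.449) = 5772 × 3.877 / 0.6701 = 3.340×10^4 K.

3.34×10^4 K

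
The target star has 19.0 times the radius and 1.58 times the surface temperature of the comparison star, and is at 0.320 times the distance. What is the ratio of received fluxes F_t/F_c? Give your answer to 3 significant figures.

L_t/L_c = (R_t/R_c)²(T_t/T_c)⁴ = (19.0)² × (1.58)⁴ = 2250.
F_t/F_c = (L_t/L_c)/(d_t/d_c)² = 2250 / (0.320)² = 2.197×10^4.

2.20×10^4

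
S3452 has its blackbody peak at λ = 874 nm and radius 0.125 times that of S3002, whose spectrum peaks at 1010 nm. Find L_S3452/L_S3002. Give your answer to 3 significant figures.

Wien's law gives T ∝ 1/λ_max, so T_S3452/T_S3002 = λ_S3002/λ_S3452 = 1010/874 = 1.156.
Then L ∝ R²T⁴ gives L_S3452/L_S3002 = (0.125)² × (1.156)⁴ = 0.01562 × 1.783 = 0.02787.

0.0279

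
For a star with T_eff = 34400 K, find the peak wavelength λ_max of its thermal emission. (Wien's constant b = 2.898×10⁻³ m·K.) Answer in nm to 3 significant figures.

84.2 nm

λ_max = b/T = 2.898×10⁻³ / 34400 = 8.42×10^-8 m = 84.24 nm.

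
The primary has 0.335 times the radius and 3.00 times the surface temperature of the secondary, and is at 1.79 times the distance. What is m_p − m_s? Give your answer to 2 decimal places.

-1.13

L_p/L_s = (0.335)²(3.00)⁴ = 9.090.
F_p/F_s = (L_p/L_s)/(d_p/d_s)² = 9.090/3.204 = 2.837.
m_p − m_s = −2.5 log₁₀(2.837) = -1.13.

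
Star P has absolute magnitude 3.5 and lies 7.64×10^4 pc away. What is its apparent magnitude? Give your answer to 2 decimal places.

m = M + 5 log₁₀(d/10 pc) = 3.5 + 5 log₁₀(7.64×10^4/10)
  = 3.5 + 5 × 3.883 = 3.5 + 19.42 = 22.92.

22.92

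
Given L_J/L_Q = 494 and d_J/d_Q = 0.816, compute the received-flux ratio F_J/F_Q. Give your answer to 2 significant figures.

7.4×10^2

F = L/(4πd²), so F_J/F_Q = (L_J/L_Q) / (d_J/d_Q)²
= 494 / (0.816)² = 494 / 0.6659 = 741.9.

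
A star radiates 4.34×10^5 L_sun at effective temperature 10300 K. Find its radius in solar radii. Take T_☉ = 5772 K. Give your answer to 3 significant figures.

R/R_☉ = √(L/L_☉) / (T/T_☉)² = √(4.34×10^5) / (1.784)²
       = 658.8 / 3.184 = 206.9.

207 solar radii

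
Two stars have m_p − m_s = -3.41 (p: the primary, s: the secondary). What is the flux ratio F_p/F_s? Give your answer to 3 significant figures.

23.1

F_p/F_s = 10^(−(m_p − m_s)/2.5) = 10^(3.41/2.5) = 10^1.364 = 23.12.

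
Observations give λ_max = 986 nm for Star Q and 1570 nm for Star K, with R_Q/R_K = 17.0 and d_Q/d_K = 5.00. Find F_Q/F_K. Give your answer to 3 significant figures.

Wien's law: T_Q/T_K = λ_K/λ_Q = 1570/986 = 1.592.
L_Q/L_K = (R_Q/R_K)²(T_Q/T_K)⁴ = (17.0)²(1.592)⁴ = 1858.
F_Q/F_K = (L_Q/L_K)/(d_Q/d_K)² = 1858/(5.00)² = 74.31.

74.3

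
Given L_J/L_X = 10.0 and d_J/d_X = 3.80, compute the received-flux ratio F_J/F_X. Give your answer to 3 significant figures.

0.693

F = L/(4πd²), so F_J/F_X = (L_J/L_X) / (d_J/d_X)²
= 10.0 / (3.80)² = 10.0 / 14.44 = 0.6925.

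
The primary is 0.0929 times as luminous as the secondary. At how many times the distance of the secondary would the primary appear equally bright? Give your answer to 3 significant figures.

0.305

Equal flux requires L_p/d_p² = L_s/d_s², so d_p/d_s = √(L_p/L_s)
= √(0.0929) = 0.3048.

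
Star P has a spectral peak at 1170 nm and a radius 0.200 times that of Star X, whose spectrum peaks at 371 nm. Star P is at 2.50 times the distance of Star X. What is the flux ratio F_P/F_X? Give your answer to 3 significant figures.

Wien's law: T_P/T_X = λ_X/λ_P = 371/1170 = 0.3171.
L_P/L_X = (R_P/R_X)²(T_P/T_X)⁴ = (0.200)²(0.3171)⁴ = 4.044×10^-4.
F_P/F_X = (L_P/L_X)/(d_P/d_X)² = 4.044×10^-4/(2.50)² = 6.470×10^-5.

6.47×10^-5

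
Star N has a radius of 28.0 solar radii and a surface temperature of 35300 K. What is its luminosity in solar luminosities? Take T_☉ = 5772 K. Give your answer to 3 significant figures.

1.10×10^6 solar luminosities

L/L_☉ = (R/R_☉)² (T/T_☉)⁴ = (28.0)² × (35300/5772)⁴
       = 784.0 × (6.116)⁴ = 784.0 × 1399 = 1.097×10^6.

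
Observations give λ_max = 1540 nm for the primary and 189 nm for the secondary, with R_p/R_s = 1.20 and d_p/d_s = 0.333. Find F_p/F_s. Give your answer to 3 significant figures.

0.00295

Wien's law: T_p/T_s = λ_s/λ_p = 189/1540 = 0.1227.
L_p/L_s = (R_p/R_s)²(T_p/T_s)⁴ = (1.20)²(0.1227)⁴ = 3.267×10^-4.
F_p/F_s = (L_p/L_s)/(d_p/d_s)² = 3.267×10^-4/(0.333)² = 0.002946.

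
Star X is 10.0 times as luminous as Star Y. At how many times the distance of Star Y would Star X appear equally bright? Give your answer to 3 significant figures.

Equal flux requires L_X/d_X² = L_Y/d_Y², so d_X/d_Y = √(L_X/L_Y)
= √(10.0) = 3.162.

3.16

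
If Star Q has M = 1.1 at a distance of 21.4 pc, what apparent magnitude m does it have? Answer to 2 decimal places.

2.75

m = M + 5 log₁₀(d/10 pc) = 1.1 + 5 log₁₀(21.4/10)
  = 1.1 + 5 × 0.330 = 1.1 + 1.65 = 2.75.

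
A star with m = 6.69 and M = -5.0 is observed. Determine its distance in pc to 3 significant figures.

2.18×10^3 pc

m − M = 5 log₁₀(d/10 pc)
6.69 − (-5.0) = 11.69 = 5 log₁₀(d/10)
d = 10 × 10^(11.69/5) = 10 × 10^2.338 = 2178 pc.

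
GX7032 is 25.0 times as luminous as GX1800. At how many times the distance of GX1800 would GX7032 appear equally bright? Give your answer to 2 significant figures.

5.0

Equal flux requires L_GX7032/d_GX7032² = L_GX1800/d_GX1800², so d_GX7032/d_GX1800 = √(L_GX7032/L_GX1800)
= √(25.0) = 5.000.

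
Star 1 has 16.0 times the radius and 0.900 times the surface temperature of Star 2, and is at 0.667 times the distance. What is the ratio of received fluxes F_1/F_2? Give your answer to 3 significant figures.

L_1/L_2 = (R_1/R_2)²(T_1/T_2)⁴ = (16.0)² × (0.900)⁴ = 168.0.
F_1/F_2 = (L_1/L_2)/(d_1/d_2)² = 168.0 / (0.667)² = 377.5.

378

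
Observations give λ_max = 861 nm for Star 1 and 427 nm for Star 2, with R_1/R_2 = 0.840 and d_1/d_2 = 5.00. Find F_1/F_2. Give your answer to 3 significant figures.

Wien's law: T_1/T_2 = λ_2/λ_1 = 427/861 = 0.4959.
L_1/L_2 = (R_1/R_2)²(T_1/T_2)⁴ = (0.840)²(0.4959)⁴ = 0.04268.
F_1/F_2 = (L_1/L_2)/(d_1/d_2)² = 0.04268/(5.00)² = 0.001707.

0.00171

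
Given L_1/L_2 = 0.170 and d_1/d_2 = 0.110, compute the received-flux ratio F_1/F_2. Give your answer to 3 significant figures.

14.0

F = L/(4πd²), so F_1/F_2 = (L_1/L_2) / (d_1/d_2)²
= 0.170 / (0.110)² = 0.170 / 0.01210 = 14.05.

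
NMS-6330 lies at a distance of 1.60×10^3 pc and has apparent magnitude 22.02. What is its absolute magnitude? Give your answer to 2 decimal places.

M = m − 5 log₁₀(d/10 pc) = 22.02 − 5 log₁₀(1.60×10^3/10)
  = 22.02 − 5 × 2.204 = 22.02 − 11.02 = 11.00.

11.00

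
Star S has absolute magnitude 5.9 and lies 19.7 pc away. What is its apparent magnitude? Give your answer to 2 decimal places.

m = M + 5 log₁₀(d/10 pc) = 5.9 + 5 log₁₀(19.7/10)
  = 5.9 + 5 × 0.294 = 5.9 + 1.47 = 7.37.

7.37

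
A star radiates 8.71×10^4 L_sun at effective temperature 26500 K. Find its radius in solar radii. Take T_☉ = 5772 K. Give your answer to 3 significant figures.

R/R_☉ = √(L/L_☉) / (T/T_☉)² = √(8.71×10^4) / (4.591)²
       = 295.1 / 21.08 = 14.00.

14.0 solar radii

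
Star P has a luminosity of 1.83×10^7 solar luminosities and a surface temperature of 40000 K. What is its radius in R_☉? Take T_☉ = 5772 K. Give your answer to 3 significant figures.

R/R_☉ = √(L/L_☉) / (T/T_☉)² = √(1.83×10^7) / (6.930)²
       = 4278 / 48.02 = 89.08.

89.1 R_☉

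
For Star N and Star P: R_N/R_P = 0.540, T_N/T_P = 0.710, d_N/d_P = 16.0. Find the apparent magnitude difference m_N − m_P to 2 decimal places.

L_N/L_P = (0.540)²(0.710)⁴ = 0.07410.
F_N/F_P = (L_N/L_P)/(d_N/d_P)² = 0.07410/256.0 = 2.895×10^-4.
m_N − m_P = −2.5 log₁₀(2.895×10^-4) = 8.85.

8.85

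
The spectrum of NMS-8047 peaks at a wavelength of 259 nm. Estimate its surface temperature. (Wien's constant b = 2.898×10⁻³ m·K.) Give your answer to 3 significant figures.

1.12×10^4 K

T = b/λ_max = 2.898×10⁻³ / (259×10⁻⁹) = 1.119×10^4 K.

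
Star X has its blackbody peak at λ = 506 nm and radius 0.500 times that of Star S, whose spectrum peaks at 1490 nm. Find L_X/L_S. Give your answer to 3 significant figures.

Wien's law gives T ∝ 1/λ_max, so T_X/T_S = λ_S/λ_X = 1490/506 = 2.945.
Then L ∝ R²T⁴ gives L_X/L_S = (0.500)² × (2.945)⁴ = 0.2500 × 75.19 = 18.80.

18.8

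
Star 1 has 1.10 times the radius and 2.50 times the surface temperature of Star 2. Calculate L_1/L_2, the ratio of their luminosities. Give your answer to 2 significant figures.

47

From the Stefan–Boltzmann law, L ∝ R²T⁴, so
L_1/L_2 = (R_1/R_2)² (T_1/T_2)⁴ = (1.10)² × (2.50)⁴ = 1.210 × 39.06 = 47.27.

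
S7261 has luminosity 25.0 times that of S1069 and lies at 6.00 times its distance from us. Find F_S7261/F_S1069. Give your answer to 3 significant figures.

0.694

F = L/(4πd²), so F_S7261/F_S1069 = (L_S7261/L_S1069) / (d_S7261/d_S1069)²
= 25.0 / (6.00)² = 25.0 / 36.00 = 0.6944.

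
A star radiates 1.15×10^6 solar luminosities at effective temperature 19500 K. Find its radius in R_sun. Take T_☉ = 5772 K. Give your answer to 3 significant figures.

94.0 R_sun

R/R_☉ = √(L/L_☉) / (T/T_☉)² = √(1.15×10^6) / (3.378)²
       = 1072 / 11.41 = 93.96.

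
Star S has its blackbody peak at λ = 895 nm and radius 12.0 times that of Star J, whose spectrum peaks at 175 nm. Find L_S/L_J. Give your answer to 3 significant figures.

0.210

Wien's law gives T ∝ 1/λ_max, so T_S/T_J = λ_J/λ_S = 175/895 = 0.1955.
Then L ∝ R²T⁴ gives L_S/L_J = (12.0)² × (0.1955)⁴ = 144.0 × 0.001462 = 0.2105.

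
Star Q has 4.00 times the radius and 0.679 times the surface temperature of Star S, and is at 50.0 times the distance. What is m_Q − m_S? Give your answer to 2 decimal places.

7.17

L_Q/L_S = (4.00)²(0.679)⁴ = 3.401.
F_Q/F_S = (L_Q/L_S)/(d_Q/d_S)² = 3.401/2500 = 0.001360.
m_Q − m_S = −2.5 log₁₀(0.001360) = 7.17.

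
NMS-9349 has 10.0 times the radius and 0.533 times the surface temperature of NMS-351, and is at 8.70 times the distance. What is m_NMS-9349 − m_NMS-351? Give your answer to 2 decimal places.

2.43

L_NMS-9349/L_NMS-351 = (10.0)²(0.533)⁴ = 8.071.
F_NMS-9349/F_NMS-351 = (L_NMS-9349/L_NMS-351)/(d_NMS-9349/d_NMS-351)² = 8.071/75.69 = 0.1066.
m_NMS-9349 − m_NMS-351 = −2.5 log₁₀(0.1066) = 2.43.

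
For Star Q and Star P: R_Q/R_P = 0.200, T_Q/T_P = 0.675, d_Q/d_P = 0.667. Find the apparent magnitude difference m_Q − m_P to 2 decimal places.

L_Q/L_P = (0.200)²(0.675)⁴ = 0.008304.
F_Q/F_P = (L_Q/L_P)/(d_Q/d_P)² = 0.008304/0.4449 = 0.01866.
m_Q − m_P = −2.5 log₁₀(0.01866) = 4.32.

4.32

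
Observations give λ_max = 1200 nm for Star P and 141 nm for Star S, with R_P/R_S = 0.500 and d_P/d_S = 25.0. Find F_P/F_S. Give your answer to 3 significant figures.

7.62×10^-8

Wien's law: T_P/T_S = λ_S/λ_P = 141/1200 = 0.1175.
L_P/L_S = (R_P/R_S)²(T_P/T_S)⁴ = (0.500)²(0.1175)⁴ = 4.765×10^-5.
F_P/F_S = (L_P/L_S)/(d_P/d_S)² = 4.765×10^-5/(25.0)² = 7.625×10^-8.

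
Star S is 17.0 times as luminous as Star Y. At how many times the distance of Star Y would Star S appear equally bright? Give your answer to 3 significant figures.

4.12

Equal flux requires L_S/d_S² = L_Y/d_Y², so d_S/d_Y = √(L_S/L_Y)
= √(17.0) = 4.123.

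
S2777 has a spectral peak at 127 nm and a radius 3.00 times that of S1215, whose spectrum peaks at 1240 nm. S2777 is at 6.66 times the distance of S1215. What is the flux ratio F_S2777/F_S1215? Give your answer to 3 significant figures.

1.84×10^3

Wien's law: T_S2777/T_S1215 = λ_S1215/λ_S2777 = 1240/127 = 9.764.
L_S2777/L_S1215 = (R_S2777/R_S1215)²(T_S2777/T_S1215)⁴ = (3.00)²(9.764)⁴ = 8.179×10^4.
F_S2777/F_S1215 = (L_S2777/L_S1215)/(d_S2777/d_S1215)² = 8.179×10^4/(6.66)² = 1844.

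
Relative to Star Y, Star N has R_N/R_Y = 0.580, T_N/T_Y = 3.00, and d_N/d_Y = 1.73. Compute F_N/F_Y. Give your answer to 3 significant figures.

L_N/L_Y = (R_N/R_Y)²(T_N/T_Y)⁴ = (0.580)² × (3.00)⁴ = 27.25.
F_N/F_Y = (L_N/L_Y)/(d_N/d_Y)² = 27.25 / (1.73)² = 9.104.

9.10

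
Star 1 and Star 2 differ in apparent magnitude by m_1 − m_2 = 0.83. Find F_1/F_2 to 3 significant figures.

F_1/F_2 = 10^(−(m_1 − m_2)/2.5) = 10^(-0.83/2.5) = 10^-0.332 = 0.4656.

0.466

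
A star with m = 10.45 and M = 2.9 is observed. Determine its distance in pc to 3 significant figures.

m − M = 5 log₁₀(d/10 pc)
10.45 − (2.9) = 7.55 = 5 log₁₀(d/10)
d = 10 × 10^(7.55/5) = 10 × 10^1.510 = 323.6 pc.

324 pc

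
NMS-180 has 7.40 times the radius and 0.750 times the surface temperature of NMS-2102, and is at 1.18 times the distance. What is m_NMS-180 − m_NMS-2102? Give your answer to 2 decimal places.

-2.74

L_NMS-180/L_NMS-2102 = (7.40)²(0.750)⁴ = 17.33.
F_NMS-180/F_NMS-2102 = (L_NMS-180/L_NMS-2102)/(d_NMS-180/d_NMS-2102)² = 17.33/1.392 = 12.44.
m_NMS-180 − m_NMS-2102 = −2.5 log₁₀(12.44) = -2.74.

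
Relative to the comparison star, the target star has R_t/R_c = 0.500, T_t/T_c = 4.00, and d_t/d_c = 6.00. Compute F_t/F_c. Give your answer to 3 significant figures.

L_t/L_c = (R_t/R_c)²(T_t/T_c)⁴ = (0.500)² × (4.00)⁴ = 64.00.
F_t/F_c = (L_t/L_c)/(d_t/d_c)² = 64.00 / (6.00)² = 1.778.

1.78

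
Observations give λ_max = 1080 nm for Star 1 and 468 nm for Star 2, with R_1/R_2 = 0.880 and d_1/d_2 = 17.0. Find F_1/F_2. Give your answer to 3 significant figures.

Wien's law: T_1/T_2 = λ_2/λ_1 = 468/1080 = 0.4333.
L_1/L_2 = (R_1/R_2)²(T_1/T_2)⁴ = (0.880)²(0.4333)⁴ = 0.02731.
F_1/F_2 = (L_1/L_2)/(d_1/d_2)² = 0.02731/(17.0)² = 9.448×10^-5.

9.45×10^-5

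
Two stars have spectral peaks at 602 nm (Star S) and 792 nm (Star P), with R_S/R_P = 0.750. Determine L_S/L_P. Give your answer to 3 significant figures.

1.69

Wien's law gives T ∝ 1/λ_max, so T_S/T_P = λ_P/λ_S = 792/602 = 1.316.
Then L ∝ R²T⁴ gives L_S/L_P = (0.750)² × (1.316)⁴ = 0.5625 × 2.996 = 1.685.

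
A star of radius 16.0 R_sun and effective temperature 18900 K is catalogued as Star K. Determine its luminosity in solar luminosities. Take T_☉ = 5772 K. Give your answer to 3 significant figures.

L/L_☉ = (R/R_☉)² (T/T_☉)⁴ = (16.0)² × (18900/5772)⁴
       = 256.0 × (3.274)⁴ = 256.0 × 115.0 = 2.943×10^4.

2.94×10^4 solar luminosities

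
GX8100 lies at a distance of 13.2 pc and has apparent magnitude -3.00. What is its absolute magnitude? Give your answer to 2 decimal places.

-3.60

M = m − 5 log₁₀(d/10 pc) = -3.00 − 5 log₁₀(13.2/10)
  = -3.00 − 5 × 0.121 = -3.00 − 0.60 = -3.60.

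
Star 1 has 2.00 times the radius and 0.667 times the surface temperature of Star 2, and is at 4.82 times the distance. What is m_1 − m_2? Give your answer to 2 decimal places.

3.67

L_1/L_2 = (2.00)²(0.667)⁴ = 0.7917.
F_1/F_2 = (L_1/L_2)/(d_1/d_2)² = 0.7917/23.23 = 0.03408.
m_1 − m_2 = −2.5 log₁₀(0.03408) = 3.67.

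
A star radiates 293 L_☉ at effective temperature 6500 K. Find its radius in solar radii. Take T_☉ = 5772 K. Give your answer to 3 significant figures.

13.5 solar radii

R/R_☉ = √(L/L_☉) / (T/T_☉)² = √(293) / (1.126)²
       = 17.12 / 1.268 = 13.50.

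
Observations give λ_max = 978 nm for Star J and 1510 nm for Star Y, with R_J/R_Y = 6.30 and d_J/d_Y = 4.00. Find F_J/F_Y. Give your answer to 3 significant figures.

14.1

Wien's law: T_J/T_Y = λ_Y/λ_J = 1510/978 = 1.544.
L_J/L_Y = (R_J/R_Y)²(T_J/T_Y)⁴ = (6.30)²(1.544)⁴ = 225.5.
F_J/F_Y = (L_J/L_Y)/(d_J/d_Y)² = 225.5/(4.00)² = 14.10.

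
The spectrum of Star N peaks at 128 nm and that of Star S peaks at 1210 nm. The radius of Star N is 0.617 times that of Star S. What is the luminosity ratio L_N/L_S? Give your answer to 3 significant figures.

3.04×10^3

Wien's law gives T ∝ 1/λ_max, so T_N/T_S = λ_S/λ_N = 1210/128 = 9.453.
Then L ∝ R²T⁴ gives L_N/L_S = (0.617)² × (9.453)⁴ = 0.3807 × 7985 = 3040.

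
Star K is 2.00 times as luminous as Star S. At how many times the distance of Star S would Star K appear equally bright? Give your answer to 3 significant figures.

1.41

Equal flux requires L_K/d_K² = L_S/d_S², so d_K/d_S = √(L_K/L_S)
= √(2.00) = 1.414.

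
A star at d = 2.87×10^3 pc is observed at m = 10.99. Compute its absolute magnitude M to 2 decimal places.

-1.30

M = m − 5 log₁₀(d/10 pc) = 10.99 − 5 log₁₀(2.87×10^3/10)
  = 10.99 − 5 × 2.458 = 10.99 − 12.29 = -1.30.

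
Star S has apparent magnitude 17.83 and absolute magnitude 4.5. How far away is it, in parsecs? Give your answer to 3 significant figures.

4.63×10^3 pc

m − M = 5 log₁₀(d/10 pc)
17.83 − (4.5) = 13.33 = 5 log₁₀(d/10)
d = 10 × 10^(13.33/5) = 10 × 10^2.666 = 4634 pc.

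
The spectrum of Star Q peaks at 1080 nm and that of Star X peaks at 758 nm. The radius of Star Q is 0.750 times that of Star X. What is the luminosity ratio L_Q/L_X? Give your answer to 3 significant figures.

Wien's law gives T ∝ 1/λ_max, so T_Q/T_X = λ_X/λ_Q = 758/1080 = 0.7019.
Then L ∝ R²T⁴ gives L_Q/L_X = (0.750)² × (0.7019)⁴ = 0.5625 × 0.2427 = 0.1365.

0.136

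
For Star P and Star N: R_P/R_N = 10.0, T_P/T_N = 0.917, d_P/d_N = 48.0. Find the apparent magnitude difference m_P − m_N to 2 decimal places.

3.78

L_P/L_N = (10.0)²(0.917)⁴ = 70.71.
F_P/F_N = (L_P/L_N)/(d_P/d_N)² = 70.71/2304 = 0.03069.
m_P − m_N = −2.5 log₁₀(0.03069) = 3.78.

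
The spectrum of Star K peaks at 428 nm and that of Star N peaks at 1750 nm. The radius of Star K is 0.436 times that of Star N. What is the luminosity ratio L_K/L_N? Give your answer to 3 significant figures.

53.1

Wien's law gives T ∝ 1/λ_max, so T_K/T_N = λ_N/λ_K = 1750/428 = 4.089.
Then L ∝ R²T⁴ gives L_K/L_N = (0.436)² × (4.089)⁴ = 0.1901 × 279.5 = 53.13.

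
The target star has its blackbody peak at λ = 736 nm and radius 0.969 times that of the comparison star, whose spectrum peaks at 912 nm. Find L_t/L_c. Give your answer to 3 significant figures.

Wien's law gives T ∝ 1/λ_max, so T_t/T_c = λ_c/λ_t = 912/736 = 1.239.
Then L ∝ R²T⁴ gives L_t/L_c = (0.969)² × (1.239)⁴ = 0.9390 × 2.358 = 2.214.

2.21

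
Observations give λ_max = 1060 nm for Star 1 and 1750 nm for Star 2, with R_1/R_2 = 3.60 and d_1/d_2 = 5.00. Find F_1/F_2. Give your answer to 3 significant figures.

3.85

Wien's law: T_1/T_2 = λ_2/λ_1 = 1750/1060 = 1.651.
L_1/L_2 = (R_1/R_2)²(T_1/T_2)⁴ = (3.60)²(1.651)⁴ = 96.28.
F_1/F_2 = (L_1/L_2)/(d_1/d_2)² = 96.28/(5.00)² = 3.851.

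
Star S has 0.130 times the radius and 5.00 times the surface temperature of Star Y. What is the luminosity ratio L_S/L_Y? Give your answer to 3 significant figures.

From the Stefan–Boltzmann law, L ∝ R²T⁴, so
L_S/L_Y = (R_S/R_Y)² (T_S/T_Y)⁴ = (0.130)² × (5.00)⁴ = 0.01690 × 625.0 = 10.56.

10.6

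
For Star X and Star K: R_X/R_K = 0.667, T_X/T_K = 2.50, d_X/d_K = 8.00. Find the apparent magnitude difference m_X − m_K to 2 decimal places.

1.42

L_X/L_K = (0.667)²(2.50)⁴ = 17.38.
F_X/F_K = (L_X/L_K)/(d_X/d_K)² = 17.38/64.00 = 0.2715.
m_X − m_K = −2.5 log₁₀(0.2715) = 1.42.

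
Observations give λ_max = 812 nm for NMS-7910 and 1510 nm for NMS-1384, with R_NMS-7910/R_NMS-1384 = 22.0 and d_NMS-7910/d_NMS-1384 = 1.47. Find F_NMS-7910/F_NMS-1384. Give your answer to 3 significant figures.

2.68×10^3

Wien's law: T_NMS-7910/T_NMS-1384 = λ_NMS-1384/λ_NMS-7910 = 1510/812 = 1.860.
L_NMS-7910/L_NMS-1384 = (R_NMS-7910/R_NMS-1384)²(T_NMS-7910/T_NMS-1384)⁴ = (22.0)²(1.860)⁴ = 5788.
F_NMS-7910/F_NMS-1384 = (L_NMS-7910/L_NMS-1384)/(d_NMS-7910/d_NMS-1384)² = 5788/(1.47)² = 2679.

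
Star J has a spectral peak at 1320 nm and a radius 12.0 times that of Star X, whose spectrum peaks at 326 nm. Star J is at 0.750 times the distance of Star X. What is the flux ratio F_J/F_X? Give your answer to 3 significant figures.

0.952

Wien's law: T_J/T_X = λ_X/λ_J = 326/1320 = 0.2470.
L_J/L_X = (R_J/R_X)²(T_J/T_X)⁴ = (12.0)²(0.2470)⁴ = 0.5357.
F_J/F_X = (L_J/L_X)/(d_J/d_X)² = 0.5357/(0.750)² = 0.9524.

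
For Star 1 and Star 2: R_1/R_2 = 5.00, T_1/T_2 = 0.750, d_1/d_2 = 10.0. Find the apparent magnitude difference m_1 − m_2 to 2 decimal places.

2.75

L_1/L_2 = (5.00)²(0.750)⁴ = 7.910.
F_1/F_2 = (L_1/L_2)/(d_1/d_2)² = 7.910/100.0 = 0.07910.
m_1 − m_2 = −2.5 log₁₀(0.07910) = 2.75.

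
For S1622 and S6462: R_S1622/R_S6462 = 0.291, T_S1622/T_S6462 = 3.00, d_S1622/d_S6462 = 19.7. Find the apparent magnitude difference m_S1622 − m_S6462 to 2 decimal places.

4.38

L_S1622/L_S6462 = (0.291)²(3.00)⁴ = 6.859.
F_S1622/F_S6462 = (L_S1622/L_S6462)/(d_S1622/d_S6462)² = 6.859/388.1 = 0.01767.
m_S1622 − m_S6462 = −2.5 log₁₀(0.01767) = 4.38.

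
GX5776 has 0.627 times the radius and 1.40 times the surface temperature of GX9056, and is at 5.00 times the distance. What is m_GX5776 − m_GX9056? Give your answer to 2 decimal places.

L_GX5776/L_GX9056 = (0.627)²(1.40)⁴ = 1.510.
F_GX5776/F_GX9056 = (L_GX5776/L_GX9056)/(d_GX5776/d_GX9056)² = 1.510/25.00 = 0.06041.
m_GX5776 − m_GX9056 = −2.5 log₁₀(0.06041) = 3.05.

3.05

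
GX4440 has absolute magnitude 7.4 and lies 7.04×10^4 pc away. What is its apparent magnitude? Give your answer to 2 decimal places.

m = M + 5 log₁₀(d/10 pc) = 7.4 + 5 log₁₀(7.04×10^4/10)
  = 7.4 + 5 × 3.848 = 7.4 + 19.24 = 26.64.

26.64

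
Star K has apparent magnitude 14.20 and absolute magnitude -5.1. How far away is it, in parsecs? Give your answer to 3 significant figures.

7.24×10^4 pc

m − M = 5 log₁₀(d/10 pc)
14.20 − (-5.1) = 19.30 = 5 log₁₀(d/10)
d = 10 × 10^(19.30/5) = 10 × 10^3.860 = 7.244×10^4 pc.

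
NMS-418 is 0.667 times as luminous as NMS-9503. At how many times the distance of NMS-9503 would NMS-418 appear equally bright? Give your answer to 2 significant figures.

Equal flux requires L_NMS-418/d_NMS-418² = L_NMS-9503/d_NMS-9503², so d_NMS-418/d_NMS-9503 = √(L_NMS-418/L_NMS-9503)
= √(0.667) = 0.8167.

0.82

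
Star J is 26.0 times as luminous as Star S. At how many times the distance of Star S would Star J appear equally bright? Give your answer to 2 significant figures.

Equal flux requires L_J/d_J² = L_S/d_S², so d_J/d_S = √(L_J/L_S)
= √(26.0) = 5.099.

5.1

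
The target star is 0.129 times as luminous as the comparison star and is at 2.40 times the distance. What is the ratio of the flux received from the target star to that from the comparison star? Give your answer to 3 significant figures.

F = L/(4πd²), so F_t/F_c = (L_t/L_c) / (d_t/d_c)²
= 0.129 / (2.40)² = 0.129 / 5.760 = 0.02240.

0.0224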